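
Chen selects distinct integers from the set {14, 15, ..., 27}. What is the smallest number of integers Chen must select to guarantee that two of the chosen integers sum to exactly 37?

10

Group the elements by complementary pair {x, 37−x}: {14,23}, {15,22}, {16,21}, …, giving 5 two-element pairs and 4 integers whose partner 37−x falls outside [14,27].
By pigeonhole, treating each of those 9 groups as a pigeonhole, one can pick one integer per group — 9 integers — with no two summing to 37.
The 10th integer lands in an occupied pair, forcing a sum of 37.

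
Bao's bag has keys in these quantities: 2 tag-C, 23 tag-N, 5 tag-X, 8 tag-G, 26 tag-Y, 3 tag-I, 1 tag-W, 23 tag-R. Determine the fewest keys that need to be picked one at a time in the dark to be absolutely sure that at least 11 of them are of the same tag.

50

Pigeonhole: the 8 tags are the holes; the keys drawn are the pigeons.
To avoid 11 of any one tag, the worst case takes at most 10 of each tag, or every key of a tag that has fewer than 10.
That gives 2 + 10 + 5 + 8 + 10 + 3 + 1 + 10 = 49 keys with no tag reaching 11.
The next key forces some tag to 11, so 49 + 1 = 50.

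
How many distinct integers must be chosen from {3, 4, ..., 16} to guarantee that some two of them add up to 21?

Two chosen integers sum to 21 exactly when both halves of some pair {x, 21−x} with 5 ≤ x ≤ 21−x ≤ 16 are chosen — 6 such pairs.
The remaining 2 elements (those with no distinct partner in range) can never complete a 21-sum, so the worst case takes all of them and one from each pair: 2 + 6 = 8.
The 9th integer has to be the second member of some pair, so 8 + 1 = 9.

9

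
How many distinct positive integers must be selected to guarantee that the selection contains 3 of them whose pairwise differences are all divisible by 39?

79

Integers whose pairwise differences are multiples of 39 are exactly those sharing a remainder mod 39. The 39 residue classes mod 39 are the pigeonholes.
With 78 integers one could put 2 in each residue class and have no class reach 3.
The 79th integer pushes some class to 3, so 39·2 + 1 = 79.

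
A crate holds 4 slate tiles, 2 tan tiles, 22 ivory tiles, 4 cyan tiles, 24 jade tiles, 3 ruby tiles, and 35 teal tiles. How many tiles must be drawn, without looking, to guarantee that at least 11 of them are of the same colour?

44

By pigeonhole, the 7 colours are the holes; the tiles drawn are the pigeons.
To avoid 11 of any one colour, the worst case takes at most 10 of each colour, or every tile of a colour that has fewer than 10.
That gives 4 + 2 + 10 + 4 + 10 + 3 + 10 = 43 tiles with no colour reaching 11.
The next tile forces some colour to 11, so 43 + 1 = 44.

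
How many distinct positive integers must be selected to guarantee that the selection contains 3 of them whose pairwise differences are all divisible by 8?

Integers whose pairwise differences are multiples of 8 are exactly those sharing a remainder mod 8. By pigeonhole, the 8 residue classes mod 8 are the pigeonholes.
With 16 integers one could put 2 in each residue class and have no class reach 3.
The 17th integer pushes some class to 3, so 8·2 + 1 = 17.

17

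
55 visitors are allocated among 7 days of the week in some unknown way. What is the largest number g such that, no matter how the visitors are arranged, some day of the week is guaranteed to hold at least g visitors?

The 7 days of the week are the holes and the 55 visitors are the pigeons.
If every day of the week held at most 7 visitors, the total would be at most 7 × 7 = 49, which is less than 55.
So some day of the week holds at least ⌈55/7⌉ = 8 visitors.

8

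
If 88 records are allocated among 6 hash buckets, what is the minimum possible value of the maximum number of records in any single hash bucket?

15

Pigeonhole: the 6 hash buckets are the holes and the 88 records are the pigeons.
If every hash bucket held at most 14 records, the total would be at most 6 × 14 = 84, which is less than 88.
So some hash bucket holds at least ⌈88/6⌉ = 15 records.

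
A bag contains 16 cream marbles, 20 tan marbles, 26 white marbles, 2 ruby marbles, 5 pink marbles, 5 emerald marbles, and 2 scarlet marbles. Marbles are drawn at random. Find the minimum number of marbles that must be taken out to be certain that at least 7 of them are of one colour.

33

An adversary could hand out at most 6 marbles per colour (4 colours run out sooner): 6 + 6 + 6 + 2 + 5 + 5 + 2 = 32 marbles and still no colour has 7.
One more marble lands in a colour already at 6, so 33 draws are enough and 32 are not.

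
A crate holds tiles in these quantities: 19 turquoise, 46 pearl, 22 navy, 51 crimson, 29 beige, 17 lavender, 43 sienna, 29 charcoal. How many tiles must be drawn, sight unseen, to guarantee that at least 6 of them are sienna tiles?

In the worst case for collecting sienna tiles, every non-sienna tile comes out first.
There are 19 + 46 + 22 + 51 + 29 + 17 + 29 = 213 non-sienna tiles altogether.
After those, each further tile must be sienna, so 213 + 6 = 219 draws guarantee 6 sienna tiles.

219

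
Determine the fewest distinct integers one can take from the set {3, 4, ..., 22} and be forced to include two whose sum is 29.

Group the elements by complementary pair {x, 29−x}: {7,22}, {8,21}, {9,20}, …, giving 8 two-element pairs and 4 integers whose partner 29−x falls outside [3,22].
Pigeonhole: treating each of those 12 groups as a pigeonhole, one can pick one integer per group — 12 integers — with no two summing to 29.
The 13th integer lands in an occupied pair, forcing a sum of 29.

13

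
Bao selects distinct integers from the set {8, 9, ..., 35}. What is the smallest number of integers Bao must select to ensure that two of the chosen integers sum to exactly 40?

Two chosen integers sum to 40 exactly when both halves of some pair {x, 40−x} with 8 ≤ x ≤ 40−x ≤ 32 are chosen — 12 such pairs.
The remaining 4 elements (those with no distinct partner in range) can never complete a 40-sum, so the worst case takes all of them and one from each pair: 4 + 12 = 16.
The 17th integer has to be the second member of some pair, so 16 + 1 = 17.

17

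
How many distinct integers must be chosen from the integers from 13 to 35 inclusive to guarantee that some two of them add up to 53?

A set avoiding the sum 53 can contain at most one of each pair {x, 53−x}, plus the 5 elements whose complement lies outside the range.
The integers 13, …, 26 (14 of them) are such a set: any two sum to at least 13+14 = 27 and at most 25+26 = 51 < 53.
By the pigeonhole principle, any 15th integer completes one of the 9 pairs, so 15 choices force a sum of 53.

15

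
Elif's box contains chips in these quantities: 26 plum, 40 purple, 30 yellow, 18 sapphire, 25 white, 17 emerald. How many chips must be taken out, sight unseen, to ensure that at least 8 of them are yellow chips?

In the worst case for collecting yellow chips, every non-yellow chip comes out first.
There are 26 + 40 + 18 + 25 + 17 = 126 non-yellow chips altogether.
After those, each further chip must be yellow, so 126 + 8 = 134 draws guarantee 8 yellow chips.

134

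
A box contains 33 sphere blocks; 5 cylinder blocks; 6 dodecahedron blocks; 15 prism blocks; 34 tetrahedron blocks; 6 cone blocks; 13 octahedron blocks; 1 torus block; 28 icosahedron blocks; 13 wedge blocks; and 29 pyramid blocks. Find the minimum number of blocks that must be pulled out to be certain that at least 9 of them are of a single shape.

Pigeonhole: put each drawn block into a box by shape. The largest draw with every box below 9 takes min(count, 8) from each shape; shapes with fewer than 8 contribute all they have.
Σ min(cᵢ, 8) = 8 + 5 + 6 + 8 + 8 + 6 + 8 + 1 + 8 + 8 + 8 = 74.
Draw number 74 + 1 = 75 must push one box to 9.

75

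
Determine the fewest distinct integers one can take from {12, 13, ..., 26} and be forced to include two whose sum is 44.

Two chosen integers sum to 44 exactly when both halves of some pair {x, 44−x} with 18 ≤ x ≤ 44−x ≤ 26 are chosen — 4 such pairs.
The remaining 7 elements (those with no distinct partner in range) can never complete a 44-sum, so the worst case takes all of them and one from each pair: 7 + 4 = 11.
The 12th integer has to be the second member of some pair, so 11 + 1 = 12.

12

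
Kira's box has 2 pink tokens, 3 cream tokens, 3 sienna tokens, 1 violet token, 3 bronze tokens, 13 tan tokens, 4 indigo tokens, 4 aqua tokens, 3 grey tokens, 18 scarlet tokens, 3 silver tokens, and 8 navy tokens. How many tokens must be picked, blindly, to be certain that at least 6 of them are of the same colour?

42

An adversary could hand out at most 5 tokens per colour (9 colours run out sooner): 2 + 3 + 3 + 1 + 3 + 5 + 4 + 4 + 3 + 5 + 3 + 5 = 41 tokens and still no colour has 6.
Pigeonhole: one more token lands in a colour already at 5, so 42 draws are enough and 41 are not.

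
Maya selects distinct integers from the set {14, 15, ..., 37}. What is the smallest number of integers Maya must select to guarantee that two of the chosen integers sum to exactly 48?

15

Group the elements by complementary pair {x, 48−x}: {14,34}, {15,33}, {16,32}, …, giving 10 two-element pairs; the single value 24 (it cannot pair with itself since the integers are distinct); and 3 integers whose partner 48−x falls outside [14,37].
Pigeonhole: treating each of those 14 groups as a pigeonhole, one can pick one integer per group — 14 integers — with no two summing to 48.
The 15th integer lands in an occupied pair, forcing a sum of 48.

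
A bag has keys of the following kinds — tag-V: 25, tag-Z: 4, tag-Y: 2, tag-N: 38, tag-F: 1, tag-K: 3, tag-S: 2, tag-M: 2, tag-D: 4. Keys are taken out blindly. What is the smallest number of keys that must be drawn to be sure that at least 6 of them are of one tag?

An adversary could hand out at most 5 keys per tag (7 tags run out sooner): 5 + 4 + 2 + 5 + 1 + 3 + 2 + 2 + 4 = 28 keys and still no tag has 6.
Pigeonhole: one more key lands in a tag already at 5, so 29 draws are enough and 28 are not.

29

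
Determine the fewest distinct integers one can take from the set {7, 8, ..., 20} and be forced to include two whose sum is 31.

10

Two chosen integers sum to 31 exactly when both halves of some pair {x, 31−x} with 11 ≤ x ≤ 31−x ≤ 20 are chosen — 5 such pairs.
The remaining 4 elements (those with no distinct partner in range) can never complete a 31-sum, so the worst case takes all of them and one from each pair: 4 + 5 = 9.
By pigeonhole, the 10th integer has to be the second member of some pair, so 9 + 1 = 10.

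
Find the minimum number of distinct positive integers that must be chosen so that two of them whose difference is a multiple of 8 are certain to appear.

Integers whose pairwise differences are multiples of 8 are exactly those sharing a remainder mod 8. Pigeonhole: the 8 residue classes mod 8 are the pigeonholes.
With 8 integers one could put 1 in each residue class and have no class reach 2.
The 9th integer pushes some class to 2, so 8·1 + 1 = 9.

9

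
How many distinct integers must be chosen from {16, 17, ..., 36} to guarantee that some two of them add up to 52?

Group the elements by complementary pair {x, 52−x}: {16,36}, {17,35}, {18,34}, …, giving 10 two-element pairs and the single value 26 (it cannot pair with itself since the integers are distinct).
Treating each of those 11 groups as a pigeonhole, one can pick one integer per group — 11 integers — with no two summing to 52.
The 12th integer lands in an occupied pair, forcing a sum of 52.

12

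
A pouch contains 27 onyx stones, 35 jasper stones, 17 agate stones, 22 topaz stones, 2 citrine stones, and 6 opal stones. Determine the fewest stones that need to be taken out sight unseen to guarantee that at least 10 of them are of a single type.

45

The 6 types are the holes; the stones drawn are the pigeons.
To avoid 10 of any one type, the worst case takes at most 9 of each type, or every stone of a type that has fewer than 9.
That gives 9 + 9 + 9 + 9 + 2 + 6 = 44 stones with no type reaching 10.
The next stone forces some type to 10, so 44 + 1 = 45.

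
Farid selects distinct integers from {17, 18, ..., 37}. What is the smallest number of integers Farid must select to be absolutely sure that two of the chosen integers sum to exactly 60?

15

A set avoiding the sum 60 can contain at most one of each pair {x, 60−x}, plus the 7 elements whose complement lies outside the range or equal to its own complement.
The integers 17, …, 30 (14 of them) are such a set: any two sum to at least 17+18 = 35 and at most 29+30 = 59 < 60.
By the pigeonhole principle, any 15th integer completes one of the 7 pairs, so 15 choices force a sum of 60.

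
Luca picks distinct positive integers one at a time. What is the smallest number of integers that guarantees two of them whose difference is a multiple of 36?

Integers whose pairwise differences are multiples of 36 are exactly those sharing a remainder mod 36. The 36 residue classes mod 36 are the pigeonholes.
With 36 integers one could put 1 in each residue class and have no class reach 2.
The 37th integer pushes some class to 2, so 36·1 + 1 = 37.

37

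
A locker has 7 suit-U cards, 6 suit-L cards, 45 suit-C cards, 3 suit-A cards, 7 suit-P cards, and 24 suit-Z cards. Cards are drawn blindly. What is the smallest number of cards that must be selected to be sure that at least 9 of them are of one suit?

Pigeonhole: the 6 suits are the holes; the cards drawn are the pigeons.
To avoid 9 of any one suit, the worst case takes at most 8 of each suit, or every card of a suit that has fewer than 8.
That gives 7 + 6 + 8 + 3 + 7 + 8 = 39 cards with no suit reaching 9.
The next card forces some suit to 9, so 39 + 1 = 40.

40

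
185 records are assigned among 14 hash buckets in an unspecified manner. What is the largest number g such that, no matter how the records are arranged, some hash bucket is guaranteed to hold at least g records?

14

The 14 hash buckets are the holes and the 185 records are the pigeons.
If every hash bucket held at most 13 records, the total would be at most 14 × 13 = 182, which is less than 185.
So some hash bucket holds at least ⌈185/14⌉ = 14 records.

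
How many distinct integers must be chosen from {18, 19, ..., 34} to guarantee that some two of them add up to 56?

A set avoiding the sum 56 can contain at most one of each pair {x, 56−x}, plus the 5 elements whose complement lies outside the range or equal to its own complement.
The integers 18, …, 28 (11 of them) are such a set: any two sum to at least 18+19 = 37 and at most 27+28 = 55 < 56.
Any 12th integer completes one of the 6 pairs, so 12 choices force a sum of 56.

12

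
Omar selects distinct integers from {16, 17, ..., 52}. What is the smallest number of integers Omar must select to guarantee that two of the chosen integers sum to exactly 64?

22

Group the elements by complementary pair {x, 64−x}: {16,48}, {17,47}, {18,46}, …, giving 16 two-element pairs; the single value 32 (it cannot pair with itself since the integers are distinct); and 4 integers whose partner 64−x falls outside [16,52].
Pigeonhole: treating each of those 21 groups as a pigeonhole, one can pick one integer per group — 21 integers — with no two summing to 64.
The 22nd integer lands in an occupied pair, forcing a sum of 64.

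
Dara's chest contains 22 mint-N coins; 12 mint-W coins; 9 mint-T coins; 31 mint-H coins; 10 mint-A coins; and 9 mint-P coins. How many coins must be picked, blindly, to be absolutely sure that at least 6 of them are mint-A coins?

89

In the worst case for collecting mint-A coins, every non-mint-A coin comes out first.
There are 22 + 12 + 9 + 31 + 9 = 83 non-mint-A coins altogether.
After those, each further coin must be mint-A, so 83 + 6 = 89 draws guarantee 6 mint-A coins.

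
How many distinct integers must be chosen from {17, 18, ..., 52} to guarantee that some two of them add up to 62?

23

Group the elements by complementary pair {x, 62−x}: {17,45}, {18,44}, {19,43}, …, giving 14 two-element pairs, the single value 31 (it cannot pair with itself since the integers are distinct), and 7 integers whose partner 62−x falls outside [17,52].
Pigeonhole: treating each of those 22 groups as a pigeonhole, one can pick one integer per group — 22 integers — with no two summing to 62.
The 23rd integer lands in an occupied pair, forcing a sum of 62.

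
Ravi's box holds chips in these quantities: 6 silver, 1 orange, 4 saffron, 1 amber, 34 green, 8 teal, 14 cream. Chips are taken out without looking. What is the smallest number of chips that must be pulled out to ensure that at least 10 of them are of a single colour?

39

The 7 colours are the holes; the chips drawn are the pigeons.
To avoid 10 of any one colour, the worst case takes at most 9 of each colour, or every chip of a colour that has fewer than 9.
That gives 6 + 1 + 4 + 1 + 9 + 8 + 9 = 38 chips with no colour reaching 10.
The next chip forces some colour to 10, so 38 + 1 = 39.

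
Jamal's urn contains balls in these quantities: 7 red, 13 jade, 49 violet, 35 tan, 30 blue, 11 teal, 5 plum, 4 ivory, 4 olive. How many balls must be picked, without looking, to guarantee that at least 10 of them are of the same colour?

66

The 9 colours are the holes; the balls drawn are the pigeons.
To avoid 10 of any one colour, the worst case takes at most 9 of each colour, or every ball of a colour that has fewer than 9.
That gives 7 + 9 + 9 + 9 + 9 + 9 + 5 + 4 + 4 = 65 balls with no colour reaching 10.
The next ball forces some colour to 10, so 65 + 1 = 66.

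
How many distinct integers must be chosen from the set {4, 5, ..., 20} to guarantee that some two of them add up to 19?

12

Group the elements by complementary pair {x, 19−x}: {4,15}, {5,14}, {6,13}, …, giving 6 two-element pairs and 5 integers whose partner 19−x falls outside [4,20].
Treating each of those 11 groups as a pigeonhole, one can pick one integer per group — 11 integers — with no two summing to 19.
The 12th integer lands in an occupied pair, forcing a sum of 19.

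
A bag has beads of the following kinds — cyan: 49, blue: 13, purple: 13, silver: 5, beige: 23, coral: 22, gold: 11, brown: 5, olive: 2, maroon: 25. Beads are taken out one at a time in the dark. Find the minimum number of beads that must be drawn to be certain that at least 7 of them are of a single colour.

By the pigeonhole principle, put each drawn bead into a box by colour. The largest draw with every box below 7 takes min(count, 6) from each colour; colours with fewer than 6 contribute all they have.
Σ min(cᵢ, 6) = 6 + 6 + 6 + 5 + 6 + 6 + 6 + 5 + 2 + 6 = 54.
Draw number 54 + 1 = 55 must push one box to 7.

55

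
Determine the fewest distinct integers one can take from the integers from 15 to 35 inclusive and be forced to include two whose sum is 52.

A set avoiding the sum 52 can contain at most one of each pair {x, 52−x}, plus the 3 elements whose complement lies outside the range or equal to its own complement.
The integers 15, …, 26 (12 of them) are such a set: any two sum to at least 15+16 = 31 and at most 25+26 = 51 < 52.
By the pigeonhole principle, any 13th integer completes one of the 9 pairs, so 13 choices force a sum of 52.

13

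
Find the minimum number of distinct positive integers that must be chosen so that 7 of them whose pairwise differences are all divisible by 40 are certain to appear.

Integers whose pairwise differences are multiples of 40 are exactly those sharing a remainder mod 40. By the pigeonhole principle, the 40 residue classes mod 40 are the pigeonholes.
With 240 integers one could put 6 in each residue class and have no class reach 7.
The 241st integer pushes some class to 7, so 40·6 + 1 = 241.

241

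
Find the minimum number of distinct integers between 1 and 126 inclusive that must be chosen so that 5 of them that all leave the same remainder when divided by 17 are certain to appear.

69

The 17 residue classes mod 17 are the pigeonholes.
With 68 integers one could put 4 in each residue class and have no class reach 5.
The 69th integer pushes some class to 5, so 17·4 + 1 = 69.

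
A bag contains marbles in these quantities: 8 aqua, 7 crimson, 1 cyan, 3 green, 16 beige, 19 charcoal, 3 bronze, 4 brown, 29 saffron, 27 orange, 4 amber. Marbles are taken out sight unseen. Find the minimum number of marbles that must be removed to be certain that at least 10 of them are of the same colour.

By the pigeonhole principle, the 11 colours are the holes; the marbles drawn are the pigeons.
To avoid 10 of any one colour, the worst case takes at most 9 of each colour, or every marble of a colour that has fewer than 9.
That gives 8 + 7 + 1 + 3 + 9 + 9 + 3 + 4 + 9 + 9 + 4 = 66 marbles with no colour reaching 10.
The next marble forces some colour to 10, so 66 + 1 = 67.

67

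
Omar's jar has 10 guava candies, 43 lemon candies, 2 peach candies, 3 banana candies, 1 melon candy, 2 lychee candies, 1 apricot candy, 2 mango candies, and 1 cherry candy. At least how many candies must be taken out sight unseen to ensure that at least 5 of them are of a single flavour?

The 9 flavours are the holes; the candies drawn are the pigeons.
To avoid 5 of any one flavour, the worst case takes at most 4 of each flavour, or every candy of a flavour that has fewer than 4.
That gives 4 + 4 + 2 + 3 + 1 + 2 + 1 + 2 + 1 = 20 candies with no flavour reaching 5.
The next candy forces some flavour to 5, so 20 + 1 = 21.

21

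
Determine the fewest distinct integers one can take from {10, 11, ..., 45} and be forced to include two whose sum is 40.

Two chosen integers sum to 40 exactly when both halves of some pair {x, 40−x} with 10 ≤ x ≤ 40−x ≤ 30 are chosen — 10 such pairs.
The remaining 16 elements (those with no distinct partner in range) can never complete a 40-sum, so the worst case takes all of them and one from each pair: 16 + 10 = 26.
By pigeonhole, the 27th integer has to be the second member of some pair, so 26 + 1 = 27.

27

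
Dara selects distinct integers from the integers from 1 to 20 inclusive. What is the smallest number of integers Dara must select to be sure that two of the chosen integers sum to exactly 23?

Group the elements by complementary pair {x, 23−x}: {3,20}, {4,19}, {5,18}, …, giving 9 two-element pairs and 2 integers whose partner 23−x falls outside [1,20].
By pigeonhole, treating each of those 11 groups as a pigeonhole, one can pick one integer per group — 11 integers — with no two summing to 23.
The 12th integer lands in an occupied pair, forcing a sum of 23.

12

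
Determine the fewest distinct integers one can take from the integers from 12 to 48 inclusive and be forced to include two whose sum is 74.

A set avoiding the sum 74 can contain at most one of each pair {x, 74−x}, plus the 15 elements whose complement lies outside the range or equal to its own complement.
The integers 12, …, 37 (26 of them) are such a set: any two sum to at least 12+13 = 25 and at most 36+37 = 73 < 74.
Pigeonhole: any 27th integer completes one of the 11 pairs, so 27 choices force a sum of 74.

27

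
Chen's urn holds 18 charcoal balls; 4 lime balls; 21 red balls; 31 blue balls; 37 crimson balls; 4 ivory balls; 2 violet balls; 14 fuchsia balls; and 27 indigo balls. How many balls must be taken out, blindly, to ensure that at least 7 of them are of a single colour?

Put each drawn ball into a box by colour. The largest draw with every box below 7 takes min(count, 6) from each colour; colours with fewer than 6 contribute all they have.
Σ min(cᵢ, 6) = 6 + 4 + 6 + 6 + 6 + 4 + 2 + 6 + 6 = 46.
Draw number 46 + 1 = 47 must push one box to 7.

47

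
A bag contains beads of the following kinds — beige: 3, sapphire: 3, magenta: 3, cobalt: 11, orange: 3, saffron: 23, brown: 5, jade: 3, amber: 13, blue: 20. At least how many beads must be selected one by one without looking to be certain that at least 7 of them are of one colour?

Put each drawn bead into a box by colour. The largest draw with every box below 7 takes min(count, 6) from each colour; colours with fewer than 6 contribute all they have.
Σ min(cᵢ, 6) = 3 + 3 + 3 + 6 + 3 + 6 + 5 + 3 + 6 + 6 = 44.
Draw number 44 + 1 = 45 must push one box to 7.

45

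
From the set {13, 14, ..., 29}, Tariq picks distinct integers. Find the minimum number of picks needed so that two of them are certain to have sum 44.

Group the elements by complementary pair {x, 44−x}: {15,29}, {16,28}, {17,27}, …, giving 7 two-element pairs, the single value 22 (it cannot pair with itself since the integers are distinct), and 2 integers whose partner 44−x falls outside [13,29].
By the pigeonhole principle, treating each of those 10 groups as a pigeonhole, one can pick one integer per group — 10 integers — with no two summing to 44.
The 11th integer lands in an occupied pair, forcing a sum of 44.

11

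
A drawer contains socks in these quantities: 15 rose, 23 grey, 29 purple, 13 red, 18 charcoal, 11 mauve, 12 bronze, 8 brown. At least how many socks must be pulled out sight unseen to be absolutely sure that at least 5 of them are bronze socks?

122

In the worst case for collecting bronze socks, every non-bronze sock comes out first.
There are 15 + 23 + 29 + 13 + 18 + 11 + 8 = 117 non-bronze socks altogether.
After those, each further sock must be bronze, so 117 + 5 = 122 draws guarantee 5 bronze socks.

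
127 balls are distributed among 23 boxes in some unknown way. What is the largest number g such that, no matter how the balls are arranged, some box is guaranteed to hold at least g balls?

6

The 23 boxes are the holes and the 127 balls are the pigeons.
If every box held at most 5 balls, the total would be at most 23 × 5 = 115, which is less than 127.
So some box holds at least ⌈127/23⌉ = 6 balls.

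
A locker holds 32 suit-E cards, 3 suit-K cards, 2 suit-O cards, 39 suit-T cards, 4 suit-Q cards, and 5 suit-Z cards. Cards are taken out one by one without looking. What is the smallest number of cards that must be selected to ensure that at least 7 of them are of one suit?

27

The 6 suits are the holes; the cards drawn are the pigeons.
To avoid 7 of any one suit, the worst case takes at most 6 of each suit, or every card of a suit that has fewer than 6.
That gives 6 + 3 + 2 + 6 + 4 + 5 = 26 cards with no suit reaching 7.
The next card forces some suit to 7, so 26 + 1 = 27.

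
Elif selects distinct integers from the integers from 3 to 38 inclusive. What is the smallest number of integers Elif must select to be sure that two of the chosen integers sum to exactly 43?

20

A set avoiding the sum 43 can contain at most one of each pair {x, 43−x}, plus the 2 elements whose complement lies outside the range.
The integers 3, …, 21 (19 of them) are such a set: any two sum to at least 3+4 = 7 and at most 20+21 = 41 < 43.
Pigeonhole: any 20th integer completes one of the 17 pairs, so 20 choices force a sum of 43.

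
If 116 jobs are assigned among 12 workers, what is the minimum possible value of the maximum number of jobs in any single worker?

10

The 12 workers are the holes and the 116 jobs are the pigeons.
If every worker held at most 9 jobs, the total would be at most 12 × 9 = 108, which is less than 116.
So some worker holds at least ⌈116/12⌉ = 10 jobs.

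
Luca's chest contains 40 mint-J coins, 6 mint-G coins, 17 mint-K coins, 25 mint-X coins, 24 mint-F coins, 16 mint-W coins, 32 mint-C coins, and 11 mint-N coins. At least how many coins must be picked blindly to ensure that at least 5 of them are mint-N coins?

165

In the worst case for collecting mint-N coins, every non-mint-N coin comes out first.
There are 40 + 6 + 17 + 25 + 24 + 16 + 32 = 160 non-mint-N coins altogether.
After those, each further coin must be mint-N, so 160 + 5 = 165 draws guarantee 5 mint-N coins.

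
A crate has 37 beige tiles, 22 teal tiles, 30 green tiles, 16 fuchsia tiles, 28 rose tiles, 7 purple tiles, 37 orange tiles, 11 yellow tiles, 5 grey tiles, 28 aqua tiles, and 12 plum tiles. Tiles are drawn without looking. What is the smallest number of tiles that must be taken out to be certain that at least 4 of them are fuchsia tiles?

221

In the worst case for collecting fuchsia tiles, every non-fuchsia tile comes out first.
There are 37 + 22 + 30 + 28 + 7 + 37 + 11 + 5 + 28 + 12 = 217 non-fuchsia tiles altogether.
After those, each further tile must be fuchsia, so 217 + 4 = 221 draws guarantee 4 fuchsia tiles.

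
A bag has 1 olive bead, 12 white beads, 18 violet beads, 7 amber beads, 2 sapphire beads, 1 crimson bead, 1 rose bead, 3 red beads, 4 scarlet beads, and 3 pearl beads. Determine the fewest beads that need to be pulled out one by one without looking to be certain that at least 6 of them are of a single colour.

31

The 10 colours are the holes; the beads drawn are the pigeons.
To avoid 6 of any one colour, the worst case takes at most 5 of each colour, or every bead of a colour that has fewer than 5.
That gives 1 + 5 + 5 + 5 + 2 + 1 + 1 + 3 + 4 + 3 = 30 beads with no colour reaching 6.
The next bead forces some colour to 6, so 30 + 1 = 31.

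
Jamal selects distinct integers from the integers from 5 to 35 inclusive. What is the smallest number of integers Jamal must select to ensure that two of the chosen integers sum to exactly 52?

A set avoiding the sum 52 can contain at most one of each pair {x, 52−x}, plus the 13 elements whose complement lies outside the range or equal to its own complement.
The integers 5, …, 26 (22 of them) are such a set: any two sum to at least 5+6 = 11 and at most 25+26 = 51 < 52.
By pigeonhole, any 23rd integer completes one of the 9 pairs, so 23 choices force a sum of 52.

23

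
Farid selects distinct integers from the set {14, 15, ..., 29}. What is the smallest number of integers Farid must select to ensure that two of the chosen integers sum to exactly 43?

9

Group the elements by complementary pair {x, 43−x}: {14,29}, {15,28}, {16,27}, …, giving 8 two-element pairs.
Treating each of those 8 groups as a pigeonhole, one can pick one integer per group — 8 integers — with no two summing to 43.
The 9th integer lands in an occupied pair, forcing a sum of 43.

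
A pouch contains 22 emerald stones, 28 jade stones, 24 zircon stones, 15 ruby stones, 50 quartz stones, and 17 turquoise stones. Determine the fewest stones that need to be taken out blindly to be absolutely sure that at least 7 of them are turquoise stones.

146

In the worst case for collecting turquoise stones, every non-turquoise stone comes out first.
There are 22 + 28 + 24 + 15 + 50 = 139 non-turquoise stones altogether.
After those, each further stone must be turquoise, so 139 + 7 = 146 draws guarantee 7 turquoise stones.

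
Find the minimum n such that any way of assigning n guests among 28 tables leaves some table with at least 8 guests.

197

With 196 guests one could put exactly 7 in each of the 28 tables, and no table would reach 8.
One more guest must land in a table that already has 7, giving it 8.
So 28 × 7 + 1 = 197 guests are required.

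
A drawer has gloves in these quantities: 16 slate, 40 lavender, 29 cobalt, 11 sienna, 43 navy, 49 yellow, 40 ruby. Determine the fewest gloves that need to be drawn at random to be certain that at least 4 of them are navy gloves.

189

In the worst case for collecting navy gloves, every non-navy glove comes out first.
There are 16 + 40 + 29 + 11 + 49 + 40 = 185 non-navy gloves altogether.
After those, each further glove must be navy, so 185 + 4 = 189 draws guarantee 4 navy gloves.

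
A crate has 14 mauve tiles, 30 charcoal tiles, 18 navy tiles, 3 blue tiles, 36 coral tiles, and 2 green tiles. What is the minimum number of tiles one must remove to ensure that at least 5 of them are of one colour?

22

An adversary could hand out at most 4 tiles per colour (blue, green run out sooner): 4 + 4 + 4 + 3 + 4 + 2 = 21 tiles and still no colour has 5.
Pigeonhole: one more tile lands in a colour already at 4, so 22 draws are enough and 21 are not.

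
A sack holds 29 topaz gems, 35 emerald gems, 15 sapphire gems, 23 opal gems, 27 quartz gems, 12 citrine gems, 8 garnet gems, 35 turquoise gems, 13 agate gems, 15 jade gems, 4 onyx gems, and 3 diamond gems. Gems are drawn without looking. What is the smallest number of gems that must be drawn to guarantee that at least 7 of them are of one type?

An adversary could hand out at most 6 gems per type (onyx, diamond run out sooner): 6 + 6 + 6 + 6 + 6 + 6 + 6 + 6 + 6 + 6 + 4 + 3 = 67 gems and still no type has 7.
Pigeonhole: one more gem lands in a type already at 6, so 68 draws are enough and 67 are not.

68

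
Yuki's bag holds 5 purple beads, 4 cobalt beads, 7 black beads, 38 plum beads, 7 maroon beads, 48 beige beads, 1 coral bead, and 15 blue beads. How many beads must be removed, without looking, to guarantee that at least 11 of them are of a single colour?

55

An adversary could hand out at most 10 beads per colour (5 colours run out sooner): 5 + 4 + 7 + 10 + 7 + 10 + 1 + 10 = 54 beads and still no colour has 11.
By the pigeonhole principle, one more bead lands in a colour already at 10, so 55 draws are enough and 54 are not.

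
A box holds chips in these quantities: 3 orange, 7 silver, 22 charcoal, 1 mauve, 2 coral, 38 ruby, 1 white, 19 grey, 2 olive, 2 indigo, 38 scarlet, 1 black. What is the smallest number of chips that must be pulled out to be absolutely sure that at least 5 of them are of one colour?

The 12 colours are the holes; the chips drawn are the pigeons.
To avoid 5 of any one colour, the worst case takes at most 4 of each colour, or every chip of a colour that has fewer than 4.
That gives 3 + 4 + 4 + 1 + 2 + 4 + 1 + 4 + 2 + 2 + 4 + 1 = 32 chips with no colour reaching 5.
The next chip forces some colour to 5, so 32 + 1 = 33.

33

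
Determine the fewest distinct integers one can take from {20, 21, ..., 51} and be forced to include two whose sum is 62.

Group the elements by complementary pair {x, 62−x}: {20,42}, {21,41}, {22,40}, …, giving 11 two-element pairs, the single value 31 (it cannot pair with itself since the integers are distinct), and 9 integers whose partner 62−x falls outside [20,51].
By pigeonhole, treating each of those 21 groups as a pigeonhole, one can pick one integer per group — 21 integers — with no two summing to 62.
The 22nd integer lands in an occupied pair, forcing a sum of 62.

22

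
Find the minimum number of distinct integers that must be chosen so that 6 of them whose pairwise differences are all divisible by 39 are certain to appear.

196

Integers whose pairwise differences are multiples of 39 are exactly those sharing a remainder mod 39. Pigeonhole: the 39 residue classes mod 39 are the pigeonholes.
With 195 integers one could put 5 in each residue class and have no class reach 6.
The 196th integer pushes some class to 6, so 39·5 + 1 = 196.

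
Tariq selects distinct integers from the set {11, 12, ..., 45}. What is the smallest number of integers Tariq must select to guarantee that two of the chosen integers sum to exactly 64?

23

A set avoiding the sum 64 can contain at most one of each pair {x, 64−x}, plus the 9 elements whose complement lies outside the range or equal to its own complement.
The integers 11, …, 32 (22 of them) are such a set: any two sum to at least 11+12 = 23 and at most 31+32 = 63 < 64.
By pigeonhole, any 23rd integer completes one of the 13 pairs, so 23 choices force a sum of 64.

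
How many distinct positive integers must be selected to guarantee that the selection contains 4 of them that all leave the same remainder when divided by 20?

The 20 residue classes mod 20 are the pigeonholes.
With 60 integers one could put 3 in each residue class and have no class reach 4.
The 61st integer pushes some class to 4, so 20·3 + 1 = 61.

61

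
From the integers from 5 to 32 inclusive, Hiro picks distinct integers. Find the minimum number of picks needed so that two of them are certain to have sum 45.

19

A set avoiding the sum 45 can contain at most one of each pair {x, 45−x}, plus the 8 elements whose complement lies outside the range.
The integers 5, …, 22 (18 of them) are such a set: any two sum to at least 5+6 = 11 and at most 21+22 = 43 < 45.
By pigeonhole, any 19th integer completes one of the 10 pairs, so 19 choices force a sum of 45.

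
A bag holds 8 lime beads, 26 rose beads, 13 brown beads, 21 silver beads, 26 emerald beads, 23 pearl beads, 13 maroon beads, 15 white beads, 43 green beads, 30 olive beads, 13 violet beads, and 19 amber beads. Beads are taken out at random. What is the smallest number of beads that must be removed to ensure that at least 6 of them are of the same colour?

Put each drawn bead into a box by colour. The largest draw with every box below 6 takes min(count, 5) from each colour.
Σ min(cᵢ, 5) = 5 + 5 + 5 + 5 + 5 + 5 + 5 + 5 + 5 + 5 + 5 + 5 = 60.
Draw number 60 + 1 = 61 must push one box to 6.

61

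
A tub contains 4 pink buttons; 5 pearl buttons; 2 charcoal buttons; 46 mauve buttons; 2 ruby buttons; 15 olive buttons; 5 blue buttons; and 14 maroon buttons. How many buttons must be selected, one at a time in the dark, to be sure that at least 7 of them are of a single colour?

37

An adversary could hand out at most 6 buttons per colour (5 colours run out sooner): 4 + 5 + 2 + 6 + 2 + 6 + 5 + 6 = 36 buttons and still no colour has 7.
One more button lands in a colour already at 6, so 37 draws are enough and 36 are not.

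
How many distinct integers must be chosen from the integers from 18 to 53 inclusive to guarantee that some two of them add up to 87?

Group the elements by complementary pair {x, 87−x}: {34,53}, {35,52}, {36,51}, …, giving 10 two-element pairs and 16 integers whose partner 87−x falls outside [18,53].
Treating each of those 26 groups as a pigeonhole, one can pick one integer per group — 26 integers — with no two summing to 87.
The 27th integer lands in an occupied pair, forcing a sum of 87.

27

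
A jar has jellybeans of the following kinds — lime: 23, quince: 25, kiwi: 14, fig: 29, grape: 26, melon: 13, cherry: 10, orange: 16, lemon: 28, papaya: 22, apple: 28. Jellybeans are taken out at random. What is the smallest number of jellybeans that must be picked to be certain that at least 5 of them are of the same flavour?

45

By pigeonhole, the 11 flavours are the holes; the jellybeans drawn are the pigeons.
To avoid 5 of any one flavour, the worst case takes at most 4 of each flavour.
That gives 4 + 4 + 4 + 4 + 4 + 4 + 4 + 4 + 4 + 4 + 4 = 44 jellybeans with no flavour reaching 5.
The next jellybean forces some flavour to 5, so 44 + 1 = 45.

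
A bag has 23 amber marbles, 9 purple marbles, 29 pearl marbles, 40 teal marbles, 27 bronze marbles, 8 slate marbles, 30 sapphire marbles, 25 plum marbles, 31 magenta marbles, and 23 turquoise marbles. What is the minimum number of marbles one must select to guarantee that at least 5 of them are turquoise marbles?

In the worst case for collecting turquoise marbles, every non-turquoise marble comes out first.
There are 23 + 9 + 29 + 40 + 27 + 8 + 30 + 25 + 31 = 222 non-turquoise marbles altogether.
After those, each further marble must be turquoise, so 222 + 5 = 227 draws guarantee 5 turquoise marbles.

227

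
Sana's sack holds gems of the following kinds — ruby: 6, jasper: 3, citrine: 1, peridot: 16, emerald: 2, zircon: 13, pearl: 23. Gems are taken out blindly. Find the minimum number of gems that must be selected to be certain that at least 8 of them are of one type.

34

The 7 types are the holes; the gems drawn are the pigeons.
To avoid 8 of any one type, the worst case takes at most 7 of each type, or every gem of a type that has fewer than 7.
That gives 6 + 3 + 1 + 7 + 2 + 7 + 7 = 33 gems with no type reaching 8.
The next gem forces some type to 8, so 33 + 1 = 34.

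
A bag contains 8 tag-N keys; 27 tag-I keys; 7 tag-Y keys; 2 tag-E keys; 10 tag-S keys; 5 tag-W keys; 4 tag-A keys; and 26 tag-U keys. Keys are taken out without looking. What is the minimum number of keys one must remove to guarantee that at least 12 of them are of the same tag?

59

By pigeonhole, the 8 tags are the holes; the keys drawn are the pigeons.
To avoid 12 of any one tag, the worst case takes at most 11 of each tag, or every key of a tag that has fewer than 11.
That gives 8 + 11 + 7 + 2 + 10 + 5 + 4 + 11 = 58 keys with no tag reaching 12.
The next key forces some tag to 12, so 58 + 1 = 59.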